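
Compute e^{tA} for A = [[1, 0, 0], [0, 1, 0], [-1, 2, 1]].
A has Jordan form J = [[1, 1, 0], [0, 1, 0], [0, 0, 1]] with A = PJP^{-1}, so e^{tA} = P e^{tJ} P^{-1}.

For a Jordan block J_k(λ), e^{tJ_k(λ)} = e^{λt} · (I + tN + t^2 N^2/2! + ... + t^{k-1} N^{k-1}/(k-1)!) where N is the nilpotent superdiagonal part.

Assembling the blocks and conjugating back gives the entries of e^{tA} as shown above.

e^{tA} = [[e^{t}, 0, 0], [0, e^{t}, 0], [-t*e^{t}, 2*t*e^{t}, e^{t}]]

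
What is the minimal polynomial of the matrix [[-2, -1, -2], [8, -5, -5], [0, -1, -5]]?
The characteristic polynomial factors as (x + 4)^3. The minimal polynomial is ∏(x - λ)^{k_λ} where k_λ is the size of the largest Jordan block at λ.

For λ = -4: rank(A + 4I) = 2, and the largest Jordan block has size 3 (the smallest k with rank((A + 4I)^k) = rank((A + 4I)^(k+1))).

So m_A(x) = (x + 4)^3.

m_A(x) = (x + 4)^3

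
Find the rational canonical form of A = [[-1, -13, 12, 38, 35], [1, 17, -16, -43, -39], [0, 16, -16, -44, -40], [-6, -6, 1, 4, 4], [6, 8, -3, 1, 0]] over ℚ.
The invariant factors of A (the non-unit diagonal entries of the Smith normal form of xI - A over ℚ[x]) are x^2 - 6, (x - 4)(x^2 - 6), each dividing the next. The characteristic polynomial is their product, (x - 4)(x^2 - 6)^2.

The rational canonical form is the block-diagonal matrix of companion matrices C(f_i):
R = [[0, 6, 0, 0, 0], [1, 0, 0, 0, 0], [0, 0, 0, 0, -24], [0, 0, 1, 0, 6], [0, 0, 0, 1, 4]].

Note the characteristic polynomial does not split into linear factors over ℚ, so A has no Jordan form over ℚ; the rational canonical form exists over any field.

R = [[0, 6, 0, 0, 0], [1, 0, 0, 0, 0], [0, 0, 0, 0, -24], [0, 0, 1, 0, 6], [0, 0, 0, 1, 4]]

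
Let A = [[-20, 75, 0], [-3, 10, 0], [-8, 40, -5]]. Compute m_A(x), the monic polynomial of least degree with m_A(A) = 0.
m_A(x) = (x + 5)^2

The characteristic polynomial factors as (x + 5)^3. The minimal polynomial is ∏(x - λ)^{k_λ} where k_λ is the size of the largest Jordan block at λ.

For λ = -5: rank(A + 5I) = 1, and the largest Jordan block has size 2 (the smallest k with rank((A + 5I)^k) = rank((A + 5I)^(k+1))).

So m_A(x) = (x + 5)^2.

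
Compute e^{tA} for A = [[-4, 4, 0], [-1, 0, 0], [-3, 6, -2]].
e^{tA} = [[(1 - 2*t)*e^{-2*t}, 4*t*e^{-2*t}, 0], [-t*e^{-2*t}, (2*t + 1)*e^{-2*t}, 0], [-3*t*e^{-2*t}, 6*t*e^{-2*t}, e^{-2*t}]]

A has Jordan form J = [[-2, 1, 0], [0, -2, 0], [0, 0, -2]] with A = PJP^{-1}, so e^{tA} = P e^{tJ} P^{-1}.

For a Jordan block J_k(λ), e^{tJ_k(λ)} = e^{λt} · (I + tN + t^2 N^2/2! + ... + t^{k-1} N^{k-1}/(k-1)!) where N is the nilpotent superdiagonal part.

Assembling the blocks and conjugating back gives the entries of e^{tA} as shown above.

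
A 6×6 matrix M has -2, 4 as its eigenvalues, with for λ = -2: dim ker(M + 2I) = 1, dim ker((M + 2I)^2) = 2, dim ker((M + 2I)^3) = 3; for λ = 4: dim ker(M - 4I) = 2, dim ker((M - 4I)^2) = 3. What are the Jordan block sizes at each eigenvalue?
λ = -2: successive nullity increments [1, 1, 1] count blocks of size ≥ k; block sizes are [3].
λ = 4: successive nullity increments [2, 1] count blocks of size ≥ k; block sizes are [2, 1].

Jordan blocks: (-2, 3), (4, 2), (4, 1)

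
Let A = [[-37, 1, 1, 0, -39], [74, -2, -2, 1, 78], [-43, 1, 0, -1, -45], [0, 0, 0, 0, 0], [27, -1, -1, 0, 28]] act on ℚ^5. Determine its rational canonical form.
The invariant factors of A (the non-unit diagonal entries of the Smith normal form of xI - A over ℚ[x]) are x^2(x + 3)^2(x + 5), each dividing the next. The characteristic polynomial is their product, x^2(x + 3)^2(x + 5).

The rational canonical form is the block-diagonal matrix of companion matrices C(f_i):
R = [[0, 0, 0, 0, 0], [1, 0, 0, 0, 0], [0, 1, 0, 0, -45], [0, 0, 1, 0, -39], [0, 0, 0, 1, -11]].

R = [[0, 0, 0, 0, 0], [1, 0, 0, 0, 0], [0, 1, 0, 0, -45], [0, 0, 1, 0, -39], [0, 0, 0, 1, -11]]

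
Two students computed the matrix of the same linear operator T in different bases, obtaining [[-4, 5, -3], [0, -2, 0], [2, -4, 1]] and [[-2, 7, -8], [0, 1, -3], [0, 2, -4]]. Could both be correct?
Yes.

Two matrices over a field are similar if and only if they have the same invariant factors.

Both A and B have characteristic polynomial (x + 1)(x + 2)^2 and minimal polynomial (x + 1)(x + 2)^2. Computing further, both have invariant factors (x + 1)(x + 2)^2. Hence A and B are similar.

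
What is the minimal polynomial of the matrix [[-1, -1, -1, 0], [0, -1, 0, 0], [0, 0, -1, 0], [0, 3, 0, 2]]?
m_A(x) = (x - 2)(x + 1)^2

The characteristic polynomial factors as (x - 2)(x + 1)^3. The minimal polynomial is ∏(x - λ)^{k_λ} where k_λ is the size of the largest Jordan block at λ.

For λ = -1: rank(A + I) = 2, and the largest Jordan block has size 2 (the smallest k with rank((A + I)^k) = rank((A + I)^(k+1))).
For λ = 2: rank(A - 2I) = 3, and the largest Jordan block has size 1 (the smallest k with rank((A - 2I)^k) = rank((A - 2I)^(k+1))).

So m_A(x) = (x - 2)(x + 1)^2.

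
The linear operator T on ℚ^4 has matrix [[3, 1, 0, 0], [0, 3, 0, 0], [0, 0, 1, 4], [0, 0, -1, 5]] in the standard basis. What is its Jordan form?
J = [[3, 1, 0, 0], [0, 3, 0, 0], [0, 0, 3, 1], [0, 0, 0, 3]]

The characteristic polynomial is det(xI - A) = (x - 3)^4, so the eigenvalues are 3 (algebraic multiplicity 4).

For λ = 3: rank(A - 3I) = 2, rank((A - 3I)^2) = 0. The eigenspace has dimension 4 - 2 = 2, so there are 2 Jordan blocks; the rank sequence gives block sizes [2, 2].

Assembling the blocks gives the Jordan form J above.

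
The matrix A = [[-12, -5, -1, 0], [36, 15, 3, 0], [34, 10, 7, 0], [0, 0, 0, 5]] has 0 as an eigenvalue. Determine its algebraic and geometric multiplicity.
algebraic multiplicity 1, geometric multiplicity 1

The characteristic polynomial is x(x - 5)^3, so the factor x appears with exponent 1: the algebraic multiplicity is 1.

rank(A) = 3, so the eigenspace has dimension 4 - 3 = 1: the geometric multiplicity is 1.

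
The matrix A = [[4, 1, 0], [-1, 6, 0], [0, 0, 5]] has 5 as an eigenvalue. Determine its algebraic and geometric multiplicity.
algebraic multiplicity 3, geometric multiplicity 2

The characteristic polynomial is (x - 5)^3, so the factor x - 5 appears with exponent 3: the algebraic multiplicity is 3.

rank(A - 5I) = 1, so the eigenspace has dimension 3 - 1 = 2: the geometric multiplicity is 2.

Since 2 < 3, A is not diagonalizable.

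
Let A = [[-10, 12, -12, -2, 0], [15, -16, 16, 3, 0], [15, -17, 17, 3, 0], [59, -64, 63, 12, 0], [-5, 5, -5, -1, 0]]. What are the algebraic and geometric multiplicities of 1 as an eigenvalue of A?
The characteristic polynomial is x^2(x - 1)^3, so the factor x - 1 appears with exponent 3: the algebraic multiplicity is 3.

rank(A - I) = 4, so the eigenspace has dimension 5 - 4 = 1: the geometric multiplicity is 1.

Since 1 < 3, A is not diagonalizable.

algebraic multiplicity 3, geometric multiplicity 1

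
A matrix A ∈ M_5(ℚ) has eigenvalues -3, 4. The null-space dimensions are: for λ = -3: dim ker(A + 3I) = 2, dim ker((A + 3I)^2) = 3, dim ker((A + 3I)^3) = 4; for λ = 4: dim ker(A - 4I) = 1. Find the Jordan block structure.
λ = -3: successive nullity increments [2, 1, 1] count blocks of size ≥ k; block sizes are [3, 1].
λ = 4: successive nullity increments [1] count blocks of size ≥ k; block sizes are [1].

Jordan blocks: (-3, 3), (-3, 1), (4, 1)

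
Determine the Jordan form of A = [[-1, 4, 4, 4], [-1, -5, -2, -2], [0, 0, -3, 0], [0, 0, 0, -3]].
J = [[-3, 1, 0, 0], [0, -3, 0, 0], [0, 0, -3, 0], [0, 0, 0, -3]]

The characteristic polynomial is det(xI - A) = (x + 3)^4, so the eigenvalues are -3 (algebraic multiplicity 4).

For λ = -3: rank(A + 3I) = 1, rank((A + 3I)^2) = 0. The eigenspace has dimension 4 - 1 = 3, so there are 3 Jordan blocks; the rank sequence gives block sizes [2, 1, 1].

Assembling the blocks gives the Jordan form J above.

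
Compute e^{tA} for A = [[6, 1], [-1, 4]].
e^{tA} = [[(t + 1)*e^{5*t}, t*e^{5*t}], [-t*e^{5*t}, (1 - t)*e^{5*t}]]

A has Jordan form J = [[5, 1], [0, 5]] with A = PJP^{-1}, so e^{tA} = P e^{tJ} P^{-1}.

For a Jordan block J_k(λ), e^{tJ_k(λ)} = e^{λt} · (I + tN + t^2 N^2/2! + ... + t^{k-1} N^{k-1}/(k-1)!) where N is the nilpotent superdiagonal part.

Assembling the blocks and conjugating back gives the entries of e^{tA} as shown above.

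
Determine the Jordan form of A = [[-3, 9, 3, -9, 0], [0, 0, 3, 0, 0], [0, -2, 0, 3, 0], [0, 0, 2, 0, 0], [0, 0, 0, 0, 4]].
J = [[-3, 0, 0, 0, 0], [0, 0, 1, 0, 0], [0, 0, 0, 1, 0], [0, 0, 0, 0, 0], [0, 0, 0, 0, 4]]

The characteristic polynomial is det(xI - A) = x^3(x - 4)(x + 3), so the eigenvalues are -3 (algebraic multiplicity 1), 0 (algebraic multiplicity 3), 4 (algebraic multiplicity 1).

For λ = -3: algebraic multiplicity 1 gives one 1×1 block.

For λ = 0: rank(A) = 4, rank(A^2) = 3, rank(A^3) = 2. The eigenspace has dimension 5 - 4 = 1, so there is 1 Jordan block; the rank sequence gives block sizes [3].

For λ = 4: algebraic multiplicity 1 gives one 1×1 block.

Assembling the blocks gives the Jordan form J above.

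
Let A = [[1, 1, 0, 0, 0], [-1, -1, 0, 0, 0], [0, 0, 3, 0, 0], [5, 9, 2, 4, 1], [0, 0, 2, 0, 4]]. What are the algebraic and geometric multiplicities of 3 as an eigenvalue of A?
The characteristic polynomial is x^2(x - 4)^2(x - 3), so the factor x - 3 appears with exponent 1: the algebraic multiplicity is 1.

rank(A - 3I) = 4, so the eigenspace has dimension 5 - 4 = 1: the geometric multiplicity is 1.

algebraic multiplicity 1, geometric multiplicity 1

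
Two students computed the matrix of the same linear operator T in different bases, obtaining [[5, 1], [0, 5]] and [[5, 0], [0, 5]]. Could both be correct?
Both have characteristic polynomial (x - 5)^2, but the minimal polynomial of A is (x - 5)^2 while the minimal polynomial of B is x - 5. The minimal polynomial is a similarity invariant, so A and B are not similar.

No.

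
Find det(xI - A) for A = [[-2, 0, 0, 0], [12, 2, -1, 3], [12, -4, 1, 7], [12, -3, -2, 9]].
xI - A = [[x + 2, 0, 0, 0], [-12, x - 2, 1, -3], [-12, 4, x - 1, -7], [-12, 3, 2, x - 9]].

Expanding det(xI - A) along the first row:
det(xI - A) = + (x + 2)·det([[x - 2, 1, -3], [4, x - 1, -7], [3, 2, x - 9]]) - (0)·det([[-12, 1, -3], [-12, x - 1, -7], [-12, 2, x - 9]]) + (0)·det([[-12, x - 2, -3], [-12, 4, -7], [-12, 3, x - 9]]) - (0)·det([[-12, x - 2, 1], [-12, 4, x - 1], [-12, 3, 2]]).

Evaluating gives χ_A(x) = x^4 - 10x^3 + 24x^2 + 32x - 128 = (x - 4)^3(x + 2).

χ_A(x) = (x - 4)^3(x + 2)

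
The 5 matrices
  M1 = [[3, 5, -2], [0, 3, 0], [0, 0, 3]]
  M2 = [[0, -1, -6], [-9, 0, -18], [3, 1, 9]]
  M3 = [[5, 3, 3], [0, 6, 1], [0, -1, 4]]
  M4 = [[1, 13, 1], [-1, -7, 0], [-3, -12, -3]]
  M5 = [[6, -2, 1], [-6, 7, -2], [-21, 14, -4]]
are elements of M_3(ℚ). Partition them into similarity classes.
3 classes: {M1, M2, M5}, {M3}, {M4}

Characteristic polynomials: χ_{M1} = (x - 3)^3, χ_{M2} = (x - 3)^3, χ_{M3} = (x - 5)^3, χ_{M4} = (x + 3)^3, χ_{M5} = (x - 3)^3.

{M1, M2, M5}: invariant factors x - 3, (x - 3)^2.

{M3}: invariant factors x - 5, (x - 5)^2.

{M4}: invariant factors (x + 3)^3.

Matrices are similar if and only if their invariant-factor lists agree; the partition into similarity classes is {M1, M2, M5}, {M3}, {M4}.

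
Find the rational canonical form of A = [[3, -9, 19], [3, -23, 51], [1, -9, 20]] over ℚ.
The invariant factors of A (the non-unit diagonal entries of the Smith normal form of xI - A over ℚ[x]) are x^3 - 2x - 2, each dividing the next. The characteristic polynomial is their product, x^3 - 2x - 2.

The rational canonical form is the block-diagonal matrix of companion matrices C(f_i):
R = [[0, 0, 2], [1, 0, 2], [0, 1, 0]].

Note the characteristic polynomial does not split into linear factors over ℚ, so A has no Jordan form over ℚ; the rational canonical form exists over any field.

R = [[0, 0, 2], [1, 0, 2], [0, 1, 0]]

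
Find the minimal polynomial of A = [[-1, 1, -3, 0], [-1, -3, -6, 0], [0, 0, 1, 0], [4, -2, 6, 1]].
The characteristic polynomial factors as (x - 1)^2(x + 2)^2. The minimal polynomial is ∏(x - λ)^{k_λ} where k_λ is the size of the largest Jordan block at λ.

For λ = -2: rank(A + 2I) = 3, and the largest Jordan block has size 2 (the smallest k with rank((A + 2I)^k) = rank((A + 2I)^(k+1))).
For λ = 1: rank(A - I) = 2, and the largest Jordan block has size 1 (the smallest k with rank((A - I)^k) = rank((A - I)^(k+1))).

So m_A(x) = (x - 1)(x + 2)^2.

m_A(x) = (x - 1)(x + 2)^2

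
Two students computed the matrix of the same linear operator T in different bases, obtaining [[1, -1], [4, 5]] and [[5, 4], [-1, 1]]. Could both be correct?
Two matrices over a field are similar if and only if they have the same invariant factors.

Both A and B have characteristic polynomial (x - 3)^2 and minimal polynomial (x - 3)^2. Computing further, both have invariant factors (x - 3)^2. Hence A and B are similar.

Yes.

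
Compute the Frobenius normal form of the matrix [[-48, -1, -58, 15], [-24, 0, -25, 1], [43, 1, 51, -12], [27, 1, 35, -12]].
R = [[0, 0, 0, -16], [1, 0, 0, -24], [0, 1, 0, -25], [0, 0, 1, -9]]

The invariant factors of A (the non-unit diagonal entries of the Smith normal form of xI - A over ℚ[x]) are (x + 4)^2(x^2 + x + 1), each dividing the next. The characteristic polynomial is their product, (x + 4)^2(x^2 + x + 1).

The rational canonical form is the block-diagonal matrix of companion matrices C(f_i):
R = [[0, 0, 0, -16], [1, 0, 0, -24], [0, 1, 0, -25], [0, 0, 1, -9]].

Note the characteristic polynomial does not split into linear factors over ℚ, so A has no Jordan form over ℚ; the rational canonical form exists over any field.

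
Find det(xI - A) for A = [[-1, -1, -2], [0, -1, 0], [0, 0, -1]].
χ_A(x) = (x + 1)^3

xI - A = [[x + 1, 1, 2], [0, x + 1, 0], [0, 0, x + 1]].

Expanding det(xI - A) along the first row:
det(xI - A) = + (x + 1)·det([[x + 1, 0], [0, x + 1]]) - (1)·det([[0, 0], [0, x + 1]]) + (2)·det([[0, x + 1], [0, 0]]).

Evaluating gives χ_A(x) = x^3 + 3x^2 + 3x + 1 = (x + 1)^3.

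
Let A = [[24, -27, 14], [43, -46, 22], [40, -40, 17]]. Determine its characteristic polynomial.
χ_A(x) = (x - 1)(x + 3)^2

xI - A = [[x - 24, 27, -14], [-43, x + 46, -22], [-40, 40, x - 17]].

Expanding det(xI - A) along the first row:
det(xI - A) = + (x - 24)·det([[x + 46, -22], [40, x - 17]]) - (27)·det([[-43, -22], [-40, x - 17]]) + (-14)·det([[-43, x + 46], [-40, 40]]).

Evaluating gives χ_A(x) = x^3 + 5x^2 + 3x - 9 = (x - 1)(x + 3)^2.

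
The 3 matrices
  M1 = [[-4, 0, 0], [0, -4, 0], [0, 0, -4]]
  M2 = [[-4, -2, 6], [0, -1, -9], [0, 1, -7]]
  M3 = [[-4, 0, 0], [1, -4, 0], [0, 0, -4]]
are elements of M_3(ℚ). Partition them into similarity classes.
2 classes: {M1}, {M2, M3}

Characteristic polynomials: χ_{M1} = (x + 4)^3, χ_{M2} = (x + 4)^3, χ_{M3} = (x + 4)^3.

{M1}: invariant factors x + 4, x + 4, x + 4.

{M2, M3}: invariant factors x + 4, (x + 4)^2.

Matrices are similar if and only if their invariant-factor lists agree; the partition into similarity classes is {M1}, {M2, M3}.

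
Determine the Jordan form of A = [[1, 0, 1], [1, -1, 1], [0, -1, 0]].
J = [[0, 1, 0], [0, 0, 1], [0, 0, 0]]

The characteristic polynomial is det(xI - A) = x^3, so the eigenvalues are 0 (algebraic multiplicity 3).

For λ = 0: rank(A) = 2, rank(A^2) = 1, rank(A^3) = 0. The eigenspace has dimension 3 - 2 = 1, so there is 1 Jordan block; the rank sequence gives block sizes [3].

Assembling the blocks gives the Jordan form J above.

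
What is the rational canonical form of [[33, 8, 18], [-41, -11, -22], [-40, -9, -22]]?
The invariant factors of A (the non-unit diagonal entries of the Smith normal form of xI - A over ℚ[x]) are x^3 + 3x + 2, each dividing the next. The characteristic polynomial is their product, x^3 + 3x + 2.

The rational canonical form is the block-diagonal matrix of companion matrices C(f_i):
R = [[0, 0, -2], [1, 0, -3], [0, 1, 0]].

Note the characteristic polynomial does not split into linear factors over ℚ, so A has no Jordan form over ℚ; the rational canonical form exists over any field.

R = [[0, 0, -2], [1, 0, -3], [0, 1, 0]]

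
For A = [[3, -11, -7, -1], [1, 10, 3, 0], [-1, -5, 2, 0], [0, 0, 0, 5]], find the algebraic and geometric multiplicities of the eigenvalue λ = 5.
algebraic multiplicity 4, geometric multiplicity 2

The characteristic polynomial is (x - 5)^4, so the factor x - 5 appears with exponent 4: the algebraic multiplicity is 4.

rank(A - 5I) = 2, so the eigenspace has dimension 4 - 2 = 2: the geometric multiplicity is 2.

Since 2 < 4, A is not diagonalizable.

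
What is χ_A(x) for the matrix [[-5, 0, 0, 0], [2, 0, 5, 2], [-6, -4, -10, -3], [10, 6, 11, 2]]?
χ_A(x) = (x + 2)(x + 3)^2(x + 5)

xI - A = [[x + 5, 0, 0, 0], [-2, x, -5, -2], [6, 4, x + 10, 3], [-10, -6, -11, x - 2]].

Expanding det(xI - A) along the first row:
det(xI - A) = + (x + 5)·det([[x, -5, -2], [4, x + 10, 3], [-6, -11, x - 2]]) - (0)·det([[-2, -5, -2], [6, x + 10, 3], [-10, -11, x - 2]]) + (0)·det([[-2, x, -2], [6, 4, 3], [-10, -6, x - 2]]) - (0)·det([[-2, x, -5], [6, 4, x + 10], [-10, -6, -11]]).

Evaluating gives χ_A(x) = x^4 + 13x^3 + 61x^2 + 123x + 90 = (x + 2)(x + 3)^2(x + 5).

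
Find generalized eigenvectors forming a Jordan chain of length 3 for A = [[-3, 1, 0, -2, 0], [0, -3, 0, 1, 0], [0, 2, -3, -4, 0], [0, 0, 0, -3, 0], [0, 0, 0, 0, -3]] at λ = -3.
We seek v_1 ∈ ker((A + 3I)^3) \ ker((A + 3I)^2), then set v_{i+1} = (A + 3I) v_i.

One such chain is v_1 = [[0, 2, 0, 1, 0]]^T, v_2 = [[0, 1, 0, 0, 0]]^T, v_3 = [[1, 0, 2, 0, 0]]^T. Check: (A + 3I) v_3 = [[0, 0, 0, 0, 0]]^T = 0.

v_1 = [[0, 2, 0, 1, 0]]^T, v_2 = [[0, 1, 0, 0, 0]]^T, v_3 = [[1, 0, 2, 0, 0]]^T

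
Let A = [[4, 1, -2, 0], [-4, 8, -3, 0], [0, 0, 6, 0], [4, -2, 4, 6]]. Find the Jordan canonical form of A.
J = [[6, 1, 0, 0], [0, 6, 1, 0], [0, 0, 6, 0], [0, 0, 0, 6]]

The characteristic polynomial is det(xI - A) = (x - 6)^4, so the eigenvalues are 6 (algebraic multiplicity 4).

For λ = 6: rank(A - 6I) = 2, rank((A - 6I)^2) = 1, rank((A - 6I)^3) = 0. The eigenspace has dimension 4 - 2 = 2, so there are 2 Jordan blocks; the rank sequence gives block sizes [3, 1].

Assembling the blocks gives the Jordan form J above.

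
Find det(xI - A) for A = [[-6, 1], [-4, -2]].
χ_A(x) = (x + 4)^2

xI - A = [[x + 6, -1], [4, x + 2]].

Expanding det(xI - A) along the first row:
det(xI - A) = + (x + 6)·det([[x + 2]]) - (-1)·det([[4]]).

Evaluating gives χ_A(x) = x^2 + 8x + 16 = (x + 4)^2.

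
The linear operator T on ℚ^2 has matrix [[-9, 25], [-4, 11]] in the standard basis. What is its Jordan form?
J = [[1, 1], [0, 1]]

The characteristic polynomial is det(xI - A) = (x - 1)^2, so the eigenvalues are 1 (algebraic multiplicity 2).

For λ = 1: rank(A - I) = 1, rank((A - I)^2) = 0. The eigenspace has dimension 2 - 1 = 1, so there is 1 Jordan block; the rank sequence gives block sizes [2].

Assembling the blocks gives the Jordan form J above.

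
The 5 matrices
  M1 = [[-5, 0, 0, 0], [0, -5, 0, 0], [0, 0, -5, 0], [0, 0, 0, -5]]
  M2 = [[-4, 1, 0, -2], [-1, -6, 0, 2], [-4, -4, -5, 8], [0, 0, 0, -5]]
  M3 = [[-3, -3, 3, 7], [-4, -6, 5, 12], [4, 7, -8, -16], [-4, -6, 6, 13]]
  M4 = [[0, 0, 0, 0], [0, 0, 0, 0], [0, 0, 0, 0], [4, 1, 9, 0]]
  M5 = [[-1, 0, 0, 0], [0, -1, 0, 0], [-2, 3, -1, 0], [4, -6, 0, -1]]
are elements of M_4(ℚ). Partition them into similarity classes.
Characteristic polynomials: χ_{M1} = (x + 5)^4, χ_{M2} = (x + 5)^4, χ_{M3} = (x + 1)^4, χ_{M4} = x^4, χ_{M5} = (x + 1)^4.

{M1}: invariant factors x + 5, x + 5, x + 5, x + 5.

{M2}: invariant factors x + 5, x + 5, (x + 5)^2.

{M3}: invariant factors (x + 1)^2, (x + 1)^2.

{M4}: invariant factors x, x, x^2.

{M5}: invariant factors x + 1, x + 1, (x + 1)^2.

Matrices are similar if and only if their invariant-factor lists agree; the partition into similarity classes is {M1}, {M2}, {M3}, {M4}, {M5}.

5 classes: {M1}, {M2}, {M3}, {M4}, {M5}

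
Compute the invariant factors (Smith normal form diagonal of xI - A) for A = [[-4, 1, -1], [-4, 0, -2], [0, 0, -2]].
x + 2, (x + 2)^2

The Jordan structure of A has elementary divisors (x + 2)^2, (x + 2). Arranging the block sizes at each eigenvalue in decreasing order and taking row products gives the invariant factors.

Invariant factors (smallest first, each dividing the next): x + 2, (x + 2)^2.

Check: the last factor (x + 2)^2 is the minimal polynomial, and the product (x + 2)^3 is the characteristic polynomial.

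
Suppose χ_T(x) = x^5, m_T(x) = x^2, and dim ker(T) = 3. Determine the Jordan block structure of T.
Jordan blocks: (0, 2), (0, 2), (0, 1)

λ = 0: algebraic multiplicity 5 (exponent in χ_T), largest block size 2 (exponent in m_T), 3 blocks (geometric multiplicity). These force block sizes [2, 2, 1].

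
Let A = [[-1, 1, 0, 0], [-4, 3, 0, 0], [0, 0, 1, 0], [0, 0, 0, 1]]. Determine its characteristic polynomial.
χ_A(x) = (x - 1)^4

xI - A = [[x + 1, -1, 0, 0], [4, x - 3, 0, 0], [0, 0, x - 1, 0], [0, 0, 0, x - 1]].

Expanding det(xI - A) along the first row:
det(xI - A) = + (x + 1)·det([[x - 3, 0, 0], [0, x - 1, 0], [0, 0, x - 1]]) - (-1)·det([[4, 0, 0], [0, x - 1, 0], [0, 0, x - 1]]) + (0)·det([[4, x - 3, 0], [0, 0, 0], [0, 0, x - 1]]) - (0)·det([[4, x - 3, 0], [0, 0, x - 1], [0, 0, 0]]).

Evaluating gives χ_A(x) = x^4 - 4x^3 + 6x^2 - 4x + 1 = (x - 1)^4.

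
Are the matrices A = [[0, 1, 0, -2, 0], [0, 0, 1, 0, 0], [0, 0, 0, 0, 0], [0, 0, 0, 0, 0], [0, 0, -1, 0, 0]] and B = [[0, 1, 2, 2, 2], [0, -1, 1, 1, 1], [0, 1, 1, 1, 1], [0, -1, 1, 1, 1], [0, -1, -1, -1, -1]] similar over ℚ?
Two matrices over a field are similar if and only if they have the same invariant factors.

Both A and B have characteristic polynomial x^5 and minimal polynomial x^3. Computing further, both have invariant factors x, x, x^3. Hence A and B are similar.

Yes.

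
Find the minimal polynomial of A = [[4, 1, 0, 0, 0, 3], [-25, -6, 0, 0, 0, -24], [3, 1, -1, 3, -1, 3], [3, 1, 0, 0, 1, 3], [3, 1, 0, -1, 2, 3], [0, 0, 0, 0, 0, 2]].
m_A(x) = (x - 2)(x - 1)^2(x + 1)^2

The characteristic polynomial factors as (x - 2)(x - 1)^2(x + 1)^3. The minimal polynomial is ∏(x - λ)^{k_λ} where k_λ is the size of the largest Jordan block at λ.

For λ = -1: rank(A + I) = 4, and the largest Jordan block has size 2 (the smallest k with rank((A + I)^k) = rank((A + I)^(k+1))).
For λ = 1: rank(A - I) = 5, and the largest Jordan block has size 2 (the smallest k with rank((A - I)^k) = rank((A - I)^(k+1))).
For λ = 2: rank(A - 2I) = 5, and the largest Jordan block has size 1 (the smallest k with rank((A - 2I)^k) = rank((A - 2I)^(k+1))).

So m_A(x) = (x - 2)(x - 1)^2(x + 1)^2.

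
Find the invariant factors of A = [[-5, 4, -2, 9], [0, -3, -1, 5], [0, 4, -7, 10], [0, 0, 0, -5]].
The Jordan structure of A has elementary divisors (x + 5)^2, (x + 5)^2. Arranging the block sizes at each eigenvalue in decreasing order and taking row products gives the invariant factors.

Invariant factors (smallest first, each dividing the next): (x + 5)^2, (x + 5)^2.

Check: the last factor (x + 5)^2 is the minimal polynomial, and the product (x + 5)^4 is the characteristic polynomial.

(x + 5)^2, (x + 5)^2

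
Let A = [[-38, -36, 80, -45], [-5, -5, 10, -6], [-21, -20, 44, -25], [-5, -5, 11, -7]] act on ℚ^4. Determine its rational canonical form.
The invariant factors of A (the non-unit diagonal entries of the Smith normal form of xI - A over ℚ[x]) are (x^2 + 3x + 1)^2, each dividing the next. The characteristic polynomial is their product, (x^2 + 3x + 1)^2.

The rational canonical form is the block-diagonal matrix of companion matrices C(f_i):
R = [[0, 0, 0, -1], [1, 0, 0, -6], [0, 1, 0, -11], [0, 0, 1, -6]].

Note the characteristic polynomial does not split into linear factors over ℚ, so A has no Jordan form over ℚ; the rational canonical form exists over any field.

R = [[0, 0, 0, -1], [1, 0, 0, -6], [0, 1, 0, -11], [0, 0, 1, -6]]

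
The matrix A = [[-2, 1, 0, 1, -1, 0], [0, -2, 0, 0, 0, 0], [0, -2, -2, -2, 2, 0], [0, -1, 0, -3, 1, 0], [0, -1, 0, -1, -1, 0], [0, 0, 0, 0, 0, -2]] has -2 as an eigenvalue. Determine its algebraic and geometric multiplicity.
algebraic multiplicity 6, geometric multiplicity 5

The characteristic polynomial is (x + 2)^6, so the factor x + 2 appears with exponent 6: the algebraic multiplicity is 6.

rank(A + 2I) = 1, so the eigenspace has dimension 6 - 1 = 5: the geometric multiplicity is 5.

Since 5 < 6, A is not diagonalizable.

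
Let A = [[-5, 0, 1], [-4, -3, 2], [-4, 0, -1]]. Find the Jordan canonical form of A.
J = [[-3, 1, 0], [0, -3, 0], [0, 0, -3]]

The characteristic polynomial is det(xI - A) = (x + 3)^3, so the eigenvalues are -3 (algebraic multiplicity 3).

For λ = -3: rank(A + 3I) = 1, rank((A + 3I)^2) = 0. The eigenspace has dimension 3 - 1 = 2, so there are 2 Jordan blocks; the rank sequence gives block sizes [2, 1].

Assembling the blocks gives the Jordan form J above.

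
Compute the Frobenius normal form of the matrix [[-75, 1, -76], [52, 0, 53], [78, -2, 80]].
The invariant factors of A (the non-unit diagonal entries of the Smith normal form of xI - A over ℚ[x]) are (x - 6)(x - 3)(x + 4), each dividing the next. The characteristic polynomial is their product, (x - 6)(x - 3)(x + 4).

The rational canonical form is the block-diagonal matrix of companion matrices C(f_i):
R = [[0, 0, -72], [1, 0, 18], [0, 1, 5]].

R = [[0, 0, -72], [1, 0, 18], [0, 1, 5]]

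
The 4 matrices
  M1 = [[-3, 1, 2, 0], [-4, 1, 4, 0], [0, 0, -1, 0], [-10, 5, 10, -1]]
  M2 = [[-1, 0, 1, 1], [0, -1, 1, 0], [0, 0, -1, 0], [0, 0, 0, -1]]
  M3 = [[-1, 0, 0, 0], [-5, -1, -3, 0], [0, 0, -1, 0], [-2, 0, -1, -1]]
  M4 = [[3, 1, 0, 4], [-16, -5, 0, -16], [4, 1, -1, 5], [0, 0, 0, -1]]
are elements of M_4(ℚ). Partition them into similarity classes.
2 classes: {M1}, {M2, M3, M4}

Characteristic polynomials: χ_{M1} = (x + 1)^4, χ_{M2} = (x + 1)^4, χ_{M3} = (x + 1)^4, χ_{M4} = (x + 1)^4.

{M1}: invariant factors x + 1, x + 1, (x + 1)^2.

{M2, M3, M4}: invariant factors (x + 1)^2, (x + 1)^2.

Matrices are similar if and only if their invariant-factor lists agree; the partition into similarity classes is {M1}, {M2, M3, M4}.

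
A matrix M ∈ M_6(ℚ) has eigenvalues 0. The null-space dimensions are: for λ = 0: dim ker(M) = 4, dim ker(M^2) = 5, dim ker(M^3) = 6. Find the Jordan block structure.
λ = 0: successive nullity increments [4, 1, 1] count blocks of size ≥ k; block sizes are [3, 1, 1, 1].

Jordan blocks: (0, 3), (0, 1), (0, 1), (0, 1)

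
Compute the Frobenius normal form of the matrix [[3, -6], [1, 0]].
R = [[0, -6], [1, 3]]

The invariant factors of A (the non-unit diagonal entries of the Smith normal form of xI - A over ℚ[x]) are x^2 - 3x + 6, each dividing the next. The characteristic polynomial is their product, x^2 - 3x + 6.

The rational canonical form is the block-diagonal matrix of companion matrices C(f_i):
R = [[0, -6], [1, 3]].

Note the characteristic polynomial does not split into linear factors over ℚ, so A has no Jordan form over ℚ; the rational canonical form exists over any field.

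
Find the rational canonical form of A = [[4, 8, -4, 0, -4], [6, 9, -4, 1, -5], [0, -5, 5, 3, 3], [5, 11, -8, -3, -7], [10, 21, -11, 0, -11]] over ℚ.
The invariant factors of A (the non-unit diagonal entries of the Smith normal form of xI - A over ℚ[x]) are (x - 2)^2(x^3 + x + 1), each dividing the next. The characteristic polynomial is their product, (x - 2)^2(x^3 + x + 1).

The rational canonical form is the block-diagonal matrix of companion matrices C(f_i):
R = [[0, 0, 0, 0, -4], [1, 0, 0, 0, 0], [0, 1, 0, 0, 3], [0, 0, 1, 0, -5], [0, 0, 0, 1, 4]].

Note the characteristic polynomial does not split into linear factors over ℚ, so A has no Jordan form over ℚ; the rational canonical form exists over any field.

R = [[0, 0, 0, 0, -4], [1, 0, 0, 0, 0], [0, 1, 0, 0, 3], [0, 0, 1, 0, -5], [0, 0, 0, 1, 4]]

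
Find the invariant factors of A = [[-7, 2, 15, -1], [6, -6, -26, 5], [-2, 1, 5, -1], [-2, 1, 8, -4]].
The Jordan structure of A has elementary divisors (x + 3)^2, (x + 3)^2. Arranging the block sizes at each eigenvalue in decreasing order and taking row products gives the invariant factors.

Invariant factors (smallest first, each dividing the next): (x + 3)^2, (x + 3)^2.

Check: the last factor (x + 3)^2 is the minimal polynomial, and the product (x + 3)^4 is the characteristic polynomial.

(x + 3)^2, (x + 3)^2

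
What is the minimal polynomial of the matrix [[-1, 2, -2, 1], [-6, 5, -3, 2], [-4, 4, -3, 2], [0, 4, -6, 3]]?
The characteristic polynomial factors as (x - 1)^4. The minimal polynomial is ∏(x - λ)^{k_λ} where k_λ is the size of the largest Jordan block at λ.

For λ = 1: rank(A - I) = 2, and the largest Jordan block has size 2 (the smallest k with rank((A - I)^k) = rank((A - I)^(k+1))).

So m_A(x) = (x - 1)^2.

m_A(x) = (x - 1)^2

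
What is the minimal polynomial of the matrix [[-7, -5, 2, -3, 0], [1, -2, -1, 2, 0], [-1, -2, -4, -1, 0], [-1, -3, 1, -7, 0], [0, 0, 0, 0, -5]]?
m_A(x) = (x + 5)^2

The characteristic polynomial factors as (x + 5)^5. The minimal polynomial is ∏(x - λ)^{k_λ} where k_λ is the size of the largest Jordan block at λ.

For λ = -5: rank(A + 5I) = 2, and the largest Jordan block has size 2 (the smallest k with rank((A + 5I)^k) = rank((A + 5I)^(k+1))).

So m_A(x) = (x + 5)^2.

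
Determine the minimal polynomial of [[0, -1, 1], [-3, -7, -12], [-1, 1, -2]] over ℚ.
The characteristic polynomial factors as (x + 1)(x + 4)^2. The minimal polynomial is ∏(x - λ)^{k_λ} where k_λ is the size of the largest Jordan block at λ.

For λ = -4: rank(A + 4I) = 2, and the largest Jordan block has size 2 (the smallest k with rank((A + 4I)^k) = rank((A + 4I)^(k+1))).
For λ = -1: rank(A + I) = 2, and the largest Jordan block has size 1 (the smallest k with rank((A + I)^k) = rank((A + I)^(k+1))).

So m_A(x) = (x + 1)(x + 4)^2.

m_A(x) = (x + 1)(x + 4)^2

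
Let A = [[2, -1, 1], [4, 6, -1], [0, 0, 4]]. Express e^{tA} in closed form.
e^{tA} = [[(1 - 2*t)*e^{4*t}, -t*e^{4*t}, t*(2 - t)*e^{4*t}/2], [4*t*e^{4*t}, (2*t + 1)*e^{4*t}, t*(t - 1)*e^{4*t}], [0, 0, e^{4*t}]]

A has Jordan form J = [[4, 1, 0], [0, 4, 1], [0, 0, 4]] with A = PJP^{-1}, so e^{tA} = P e^{tJ} P^{-1}.

For a Jordan block J_k(λ), e^{tJ_k(λ)} = e^{λt} · (I + tN + t^2 N^2/2! + ... + t^{k-1} N^{k-1}/(k-1)!) where N is the nilpotent superdiagonal part.

Assembling the blocks and conjugating back gives the entries of e^{tA} as shown above.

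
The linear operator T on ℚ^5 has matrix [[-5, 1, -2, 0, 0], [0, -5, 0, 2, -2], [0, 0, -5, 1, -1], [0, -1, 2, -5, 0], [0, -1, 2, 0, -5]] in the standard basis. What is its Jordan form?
The characteristic polynomial is det(xI - A) = (x + 5)^5, so the eigenvalues are -5 (algebraic multiplicity 5).

For λ = -5: rank(A + 5I) = 2, rank((A + 5I)^2) = 0. The eigenspace has dimension 5 - 2 = 3, so there are 3 Jordan blocks; the rank sequence gives block sizes [2, 2, 1].

Assembling the blocks gives the Jordan form J above.

J = [[-5, 1, 0, 0, 0], [0, -5, 0, 0, 0], [0, 0, -5, 1, 0], [0, 0, 0, -5, 0], [0, 0, 0, 0, -5]]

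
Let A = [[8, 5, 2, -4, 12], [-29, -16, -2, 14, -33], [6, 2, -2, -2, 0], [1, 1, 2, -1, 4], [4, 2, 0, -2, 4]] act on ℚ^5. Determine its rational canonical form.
R = [[0, 2, 0, 0, 0], [1, -3, 0, 0, 0], [0, 0, 0, 0, 2], [0, 0, 1, 0, -1], [0, 0, 0, 1, -4]]

The invariant factors of A (the non-unit diagonal entries of the Smith normal form of xI - A over ℚ[x]) are x^2 + 3x - 2, (x + 1)(x^2 + 3x - 2), each dividing the next. The characteristic polynomial is their product, (x + 1)(x^2 + 3x - 2)^2.

The rational canonical form is the block-diagonal matrix of companion matrices C(f_i):
R = [[0, 2, 0, 0, 0], [1, -3, 0, 0, 0], [0, 0, 0, 0, 2], [0, 0, 1, 0, -1], [0, 0, 0, 1, -4]].

Note the characteristic polynomial does not split into linear factors over ℚ, so A has no Jordan form over ℚ; the rational canonical form exists over any field.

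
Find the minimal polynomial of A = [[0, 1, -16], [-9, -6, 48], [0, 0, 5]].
m_A(x) = (x - 5)(x + 3)^2

The characteristic polynomial factors as (x - 5)(x + 3)^2. The minimal polynomial is ∏(x - λ)^{k_λ} where k_λ is the size of the largest Jordan block at λ.

For λ = -3: rank(A + 3I) = 2, and the largest Jordan block has size 2 (the smallest k with rank((A + 3I)^k) = rank((A + 3I)^(k+1))).
For λ = 5: rank(A - 5I) = 2, and the largest Jordan block has size 1 (the smallest k with rank((A - 5I)^k) = rank((A - 5I)^(k+1))).

So m_A(x) = (x - 5)(x + 3)^2.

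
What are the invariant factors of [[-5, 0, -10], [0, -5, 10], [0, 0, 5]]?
The Jordan structure of A has elementary divisors (x + 5), (x + 5), (x - 5). Arranging the block sizes at each eigenvalue in decreasing order and taking row products gives the invariant factors.

Invariant factors (smallest first, each dividing the next): x + 5, (x - 5)(x + 5).

Check: the last factor (x - 5)(x + 5) is the minimal polynomial, and the product (x - 5)(x + 5)^2 is the characteristic polynomial.

x + 5, (x - 5)(x + 5)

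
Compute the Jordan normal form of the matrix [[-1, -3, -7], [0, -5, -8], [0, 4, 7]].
The characteristic polynomial is det(xI - A) = (x - 3)(x + 1)^2, so the eigenvalues are -1 (algebraic multiplicity 2), 3 (algebraic multiplicity 1).

For λ = -1: rank(A + I) = 2, rank((A + I)^2) = 1. The eigenspace has dimension 3 - 2 = 1, so there is 1 Jordan block; the rank sequence gives block sizes [2].

For λ = 3: algebraic multiplicity 1 gives one 1×1 block.

Assembling the blocks gives the Jordan form J above.

J = [[-1, 1, 0], [0, -1, 0], [0, 0, 3]]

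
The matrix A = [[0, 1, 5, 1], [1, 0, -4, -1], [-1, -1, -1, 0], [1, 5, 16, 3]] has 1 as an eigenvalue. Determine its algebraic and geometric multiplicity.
The characteristic polynomial is x^2(x - 1)^2, so the factor x - 1 appears with exponent 2: the algebraic multiplicity is 2.

rank(A - I) = 3, so the eigenspace has dimension 4 - 3 = 1: the geometric multiplicity is 1.

Since 1 < 2, A is not diagonalizable.

algebraic multiplicity 2, geometric multiplicity 1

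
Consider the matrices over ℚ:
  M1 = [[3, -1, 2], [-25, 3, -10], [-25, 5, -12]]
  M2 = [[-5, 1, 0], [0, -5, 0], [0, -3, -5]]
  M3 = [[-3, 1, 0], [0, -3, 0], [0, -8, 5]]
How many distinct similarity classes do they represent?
3 classes: {M1}, {M2}, {M3}

Characteristic polynomials: χ_{M1} = (x + 2)^3, χ_{M2} = (x + 5)^3, χ_{M3} = (x - 5)(x + 3)^2.

{M1}: invariant factors x + 2, (x + 2)^2.

{M2}: invariant factors x + 5, (x + 5)^2.

{M3}: invariant factors (x - 5)(x + 3)^2.

Matrices are similar if and only if their invariant-factor lists agree; the partition into similarity classes is {M1}, {M2}, {M3}.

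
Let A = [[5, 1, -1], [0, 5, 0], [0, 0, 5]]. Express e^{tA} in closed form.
A has Jordan form J = [[5, 1, 0], [0, 5, 0], [0, 0, 5]] with A = PJP^{-1}, so e^{tA} = P e^{tJ} P^{-1}.

For a Jordan block J_k(λ), e^{tJ_k(λ)} = e^{λt} · (I + tN + t^2 N^2/2! + ... + t^{k-1} N^{k-1}/(k-1)!) where N is the nilpotent superdiagonal part.

Assembling the blocks and conjugating back gives the entries of e^{tA} as shown above.

e^{tA} = [[e^{5*t}, t*e^{5*t}, -t*e^{5*t}], [0, e^{5*t}, 0], [0, 0, e^{5*t}]]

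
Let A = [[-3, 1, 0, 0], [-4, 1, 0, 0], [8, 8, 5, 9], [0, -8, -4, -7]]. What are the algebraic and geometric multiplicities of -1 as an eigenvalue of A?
algebraic multiplicity 4, geometric multiplicity 2

The characteristic polynomial is (x + 1)^4, so the factor x + 1 appears with exponent 4: the algebraic multiplicity is 4.

rank(A + I) = 2, so the eigenspace has dimension 4 - 2 = 2: the geometric multiplicity is 2.

Since 2 < 4, A is not diagonalizable.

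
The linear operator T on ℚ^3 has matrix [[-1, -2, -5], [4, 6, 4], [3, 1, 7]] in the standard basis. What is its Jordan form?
The characteristic polynomial is det(xI - A) = (x - 4)^3, so the eigenvalues are 4 (algebraic multiplicity 3).

For λ = 4: rank(A - 4I) = 2, rank((A - 4I)^2) = 1, rank((A - 4I)^3) = 0. The eigenspace has dimension 3 - 2 = 1, so there is 1 Jordan block; the rank sequence gives block sizes [3].

Assembling the blocks gives the Jordan form J above.

J = [[4, 1, 0], [0, 4, 1], [0, 0, 4]]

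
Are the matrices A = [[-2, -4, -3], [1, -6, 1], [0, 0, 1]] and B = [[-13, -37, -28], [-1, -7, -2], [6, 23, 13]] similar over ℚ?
Yes.

Two matrices over a field are similar if and only if they have the same invariant factors.

Both A and B have characteristic polynomial (x - 1)(x + 4)^2 and minimal polynomial (x - 1)(x + 4)^2. Computing further, both have invariant factors (x - 1)(x + 4)^2. Hence A and B are similar.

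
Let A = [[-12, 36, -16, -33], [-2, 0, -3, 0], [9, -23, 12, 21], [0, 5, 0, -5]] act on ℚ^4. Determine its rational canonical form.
The invariant factors of A (the non-unit diagonal entries of the Smith normal form of xI - A over ℚ[x]) are (x + 5)(x^3 + 3x + 1), each dividing the next. The characteristic polynomial is their product, (x + 5)(x^3 + 3x + 1).

The rational canonical form is the block-diagonal matrix of companion matrices C(f_i):
R = [[0, 0, 0, -5], [1, 0, 0, -16], [0, 1, 0, -3], [0, 0, 1, -5]].

Note the characteristic polynomial does not split into linear factors over ℚ, so A has no Jordan form over ℚ; the rational canonical form exists over any field.

R = [[0, 0, 0, -5], [1, 0, 0, -16], [0, 1, 0, -3], [0, 0, 1, -5]]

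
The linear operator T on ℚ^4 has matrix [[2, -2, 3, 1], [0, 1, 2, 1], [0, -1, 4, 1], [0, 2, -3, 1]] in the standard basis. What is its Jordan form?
The characteristic polynomial is det(xI - A) = (x - 2)^4, so the eigenvalues are 2 (algebraic multiplicity 4).

For λ = 2: rank(A - 2I) = 2, rank((A - 2I)^2) = 1, rank((A - 2I)^3) = 0. The eigenspace has dimension 4 - 2 = 2, so there are 2 Jordan blocks; the rank sequence gives block sizes [3, 1].

Assembling the blocks gives the Jordan form J above.

J = [[2, 1, 0, 0], [0, 2, 1, 0], [0, 0, 2, 0], [0, 0, 0, 2]]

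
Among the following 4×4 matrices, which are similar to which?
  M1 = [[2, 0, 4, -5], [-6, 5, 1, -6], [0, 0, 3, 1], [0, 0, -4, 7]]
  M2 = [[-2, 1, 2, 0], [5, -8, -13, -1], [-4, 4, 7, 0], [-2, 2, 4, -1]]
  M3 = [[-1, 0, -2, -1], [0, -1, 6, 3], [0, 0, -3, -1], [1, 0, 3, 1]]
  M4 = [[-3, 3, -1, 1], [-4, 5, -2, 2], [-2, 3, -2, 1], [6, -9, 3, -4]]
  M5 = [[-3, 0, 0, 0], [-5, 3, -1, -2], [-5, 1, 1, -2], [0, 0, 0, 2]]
Characteristic polynomials: χ_{M1} = (x - 5)^3(x - 2), χ_{M2} = (x + 1)^4, χ_{M3} = (x + 1)^4, χ_{M4} = (x + 1)^4, χ_{M5} = (x - 2)^3(x + 3).

{M1}: invariant factors (x - 5)^3(x - 2).

{M2, M3}: invariant factors x + 1, (x + 1)^3.

{M4}: invariant factors x + 1, x + 1, (x + 1)^2.

{M5}: invariant factors x - 2, (x - 2)^2(x + 3).

Matrices are similar if and only if their invariant-factor lists agree; the partition into similarity classes is {M1}, {M2, M3}, {M4}, {M5}.

4 classes: {M1}, {M2, M3}, {M4}, {M5}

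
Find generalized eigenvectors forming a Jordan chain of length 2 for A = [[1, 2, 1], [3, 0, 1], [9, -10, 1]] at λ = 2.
v_1 = [[0, 0, 1]]^T, v_2 = [[1, 1, -1]]^T

We seek v_1 ∈ ker((A - 2I)^2) \ ker(A - 2I), then set v_{i+1} = (A - 2I) v_i.

One such chain is v_1 = [[0, 0, 1]]^T, v_2 = [[1, 1, -1]]^T. Check: (A - 2I) v_2 = [[0, 0, 0]]^T = 0.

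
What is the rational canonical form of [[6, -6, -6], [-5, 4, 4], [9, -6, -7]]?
The invariant factors of A (the non-unit diagonal entries of the Smith normal form of xI - A over ℚ[x]) are (x - 3)(x^2 + 2), each dividing the next. The characteristic polynomial is their product, (x - 3)(x^2 + 2).

The rational canonical form is the block-diagonal matrix of companion matrices C(f_i):
R = [[0, 0, 6], [1, 0, -2], [0, 1, 3]].

Note the characteristic polynomial does not split into linear factors over ℚ, so A has no Jordan form over ℚ; the rational canonical form exists over any field.

R = [[0, 0, 6], [1, 0, -2], [0, 1, 3]]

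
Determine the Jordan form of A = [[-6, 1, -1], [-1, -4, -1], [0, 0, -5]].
The characteristic polynomial is det(xI - A) = (x + 5)^3, so the eigenvalues are -5 (algebraic multiplicity 3).

For λ = -5: rank(A + 5I) = 1, rank((A + 5I)^2) = 0. The eigenspace has dimension 3 - 1 = 2, so there are 2 Jordan blocks; the rank sequence gives block sizes [2, 1].

Assembling the blocks gives the Jordan form J above.

J = [[-5, 1, 0], [0, -5, 0], [0, 0, -5]]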